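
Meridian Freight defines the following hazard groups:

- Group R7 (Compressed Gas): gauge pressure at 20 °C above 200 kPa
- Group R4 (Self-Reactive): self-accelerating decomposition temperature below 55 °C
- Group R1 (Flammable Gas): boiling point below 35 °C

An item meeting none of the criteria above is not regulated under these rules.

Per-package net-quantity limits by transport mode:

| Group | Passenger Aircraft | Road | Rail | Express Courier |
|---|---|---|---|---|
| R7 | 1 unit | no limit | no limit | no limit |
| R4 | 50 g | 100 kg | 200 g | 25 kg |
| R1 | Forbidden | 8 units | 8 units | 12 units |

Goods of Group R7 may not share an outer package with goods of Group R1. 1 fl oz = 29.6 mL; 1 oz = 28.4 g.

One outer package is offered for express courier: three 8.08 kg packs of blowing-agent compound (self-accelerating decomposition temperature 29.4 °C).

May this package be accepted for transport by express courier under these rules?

Blowing-agent compound: self-accelerating decomposition temperature 29.4 °C < 55 °C → Group R4 (Self-Reactive).
Group R4 quantity: three 8.08 kg packs = 24.24 kg.
24.24 kg ≤ 25 kg (express courier limit, Group R4) — within limit.

Yes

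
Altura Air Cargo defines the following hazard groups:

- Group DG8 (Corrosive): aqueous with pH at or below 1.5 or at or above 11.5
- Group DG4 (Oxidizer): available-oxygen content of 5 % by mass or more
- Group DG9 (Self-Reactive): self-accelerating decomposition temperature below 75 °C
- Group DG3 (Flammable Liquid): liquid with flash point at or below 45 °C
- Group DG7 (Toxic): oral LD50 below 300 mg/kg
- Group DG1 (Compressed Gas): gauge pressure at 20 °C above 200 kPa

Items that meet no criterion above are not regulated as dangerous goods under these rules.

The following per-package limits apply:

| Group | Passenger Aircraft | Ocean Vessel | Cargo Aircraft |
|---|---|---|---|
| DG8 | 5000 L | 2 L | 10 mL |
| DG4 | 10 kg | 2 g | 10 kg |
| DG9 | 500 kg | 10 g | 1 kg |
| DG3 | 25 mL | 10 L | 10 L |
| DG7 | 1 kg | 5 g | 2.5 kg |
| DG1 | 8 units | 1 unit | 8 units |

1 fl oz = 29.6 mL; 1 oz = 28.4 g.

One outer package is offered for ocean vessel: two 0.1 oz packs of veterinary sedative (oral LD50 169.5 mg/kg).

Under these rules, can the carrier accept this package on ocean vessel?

No

With oral LD50 169.5 mg/kg (< 300 mg/kg), the veterinary sedative falls in Group DG7.
Group DG7 quantity: two 0.1 oz packs = 5.68 g.
5.68 g exceeds the ocean vessel limit of 5 g for Group DG7.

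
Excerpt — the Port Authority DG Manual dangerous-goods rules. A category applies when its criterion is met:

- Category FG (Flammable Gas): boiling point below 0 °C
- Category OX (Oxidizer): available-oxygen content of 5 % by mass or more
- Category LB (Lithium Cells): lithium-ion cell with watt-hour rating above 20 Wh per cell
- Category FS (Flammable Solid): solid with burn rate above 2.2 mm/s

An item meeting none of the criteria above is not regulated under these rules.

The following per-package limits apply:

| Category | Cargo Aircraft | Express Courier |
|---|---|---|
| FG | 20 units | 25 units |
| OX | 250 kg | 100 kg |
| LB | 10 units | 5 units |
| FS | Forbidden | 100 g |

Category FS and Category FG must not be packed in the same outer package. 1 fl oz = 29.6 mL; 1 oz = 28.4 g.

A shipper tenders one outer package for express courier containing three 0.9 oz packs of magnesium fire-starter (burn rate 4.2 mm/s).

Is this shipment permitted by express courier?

Yes

The magnesium fire-starter has burn rate 4.2 mm/s, which is > 2.2 mm/s, so it is Category FS (Flammable Solid).
Category FS quantity: three 0.9 oz packs = 76.68 g.
76.68 g ≤ 100 g (express courier limit, Category FS) — within limit.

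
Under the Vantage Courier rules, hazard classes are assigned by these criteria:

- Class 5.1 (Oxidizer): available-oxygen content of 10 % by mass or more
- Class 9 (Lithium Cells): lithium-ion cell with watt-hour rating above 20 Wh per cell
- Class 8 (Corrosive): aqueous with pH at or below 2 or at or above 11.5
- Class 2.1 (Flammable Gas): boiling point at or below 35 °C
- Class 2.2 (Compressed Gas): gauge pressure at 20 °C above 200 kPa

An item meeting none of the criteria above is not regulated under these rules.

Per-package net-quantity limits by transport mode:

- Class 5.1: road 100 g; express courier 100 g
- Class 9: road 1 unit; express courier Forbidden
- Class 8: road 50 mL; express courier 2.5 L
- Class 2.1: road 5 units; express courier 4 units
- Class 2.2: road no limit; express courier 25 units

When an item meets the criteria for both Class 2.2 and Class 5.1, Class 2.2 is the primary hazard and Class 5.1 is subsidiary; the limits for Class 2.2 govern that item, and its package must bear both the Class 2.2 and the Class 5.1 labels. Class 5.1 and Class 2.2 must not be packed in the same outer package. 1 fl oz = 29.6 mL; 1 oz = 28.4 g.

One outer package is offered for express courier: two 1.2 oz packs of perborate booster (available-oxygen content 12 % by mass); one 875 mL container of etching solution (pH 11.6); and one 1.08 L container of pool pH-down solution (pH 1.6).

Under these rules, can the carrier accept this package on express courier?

The perborate booster has available-oxygen content 12 % by mass, which is ≥ 10 % by mass, so it is Class 5.1 (Oxidizer).
With pH 11.6 (≥ 11.5), the etching solution falls in Class 8.
Pool pH-down solution: pH 1.6 ≤ 2 → Class 8 (Corrosive).
Class 8 net quantity: 875 mL + 1.08 L = 1.955 L.
That is within the Class 8 express courier limit of 2.5 L.
Class 5.1 quantity: two 1.2 oz packs = 68.16 g.
68.16 g is within the express courier limit of 100 g for Class 5.1.
The segregation rule (Class 5.1 with Class 2.2) does not apply to Class 8 with Class 5.1.
Every hazard class is within its express courier limit and no segregation rule is violated.

Yes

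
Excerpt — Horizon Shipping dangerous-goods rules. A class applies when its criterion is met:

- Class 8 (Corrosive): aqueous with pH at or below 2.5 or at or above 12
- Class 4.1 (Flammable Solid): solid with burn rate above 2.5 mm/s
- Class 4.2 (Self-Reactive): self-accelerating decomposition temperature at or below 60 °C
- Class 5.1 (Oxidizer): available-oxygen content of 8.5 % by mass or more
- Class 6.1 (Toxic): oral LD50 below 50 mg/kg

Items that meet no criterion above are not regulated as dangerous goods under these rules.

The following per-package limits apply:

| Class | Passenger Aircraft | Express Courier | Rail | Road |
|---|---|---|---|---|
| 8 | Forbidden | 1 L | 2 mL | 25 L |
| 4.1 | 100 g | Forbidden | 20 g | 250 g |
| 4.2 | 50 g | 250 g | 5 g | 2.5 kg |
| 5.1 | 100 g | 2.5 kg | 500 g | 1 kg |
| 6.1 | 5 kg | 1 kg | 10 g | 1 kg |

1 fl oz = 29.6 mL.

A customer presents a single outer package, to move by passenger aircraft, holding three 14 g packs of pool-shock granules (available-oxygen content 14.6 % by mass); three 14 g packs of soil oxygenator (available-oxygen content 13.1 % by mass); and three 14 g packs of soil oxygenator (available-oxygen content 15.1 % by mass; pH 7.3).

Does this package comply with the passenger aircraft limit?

With available-oxygen content 14.6 % by mass (≥ 8.5 % by mass), the pool-shock granules fall in Class 5.1.
Available-oxygen content 13.1 % by mass meets the Class 5.1 criterion (Oxidizer), so the soil oxygenator is Class 5.1.
The soil oxygenator has available-oxygen content 15.1 % by mass, which is ≥ 8.5 % by mass, so it is Class 5.1 (Oxidizer).
Total Class 5.1: (three 14 g packs = 42 g) + (three 14 g packs = 42 g) + (three 14 g packs = 42 g) = 126 g.
126 g > 100 g (passenger aircraft limit, Class 5.1) — over the limit.

No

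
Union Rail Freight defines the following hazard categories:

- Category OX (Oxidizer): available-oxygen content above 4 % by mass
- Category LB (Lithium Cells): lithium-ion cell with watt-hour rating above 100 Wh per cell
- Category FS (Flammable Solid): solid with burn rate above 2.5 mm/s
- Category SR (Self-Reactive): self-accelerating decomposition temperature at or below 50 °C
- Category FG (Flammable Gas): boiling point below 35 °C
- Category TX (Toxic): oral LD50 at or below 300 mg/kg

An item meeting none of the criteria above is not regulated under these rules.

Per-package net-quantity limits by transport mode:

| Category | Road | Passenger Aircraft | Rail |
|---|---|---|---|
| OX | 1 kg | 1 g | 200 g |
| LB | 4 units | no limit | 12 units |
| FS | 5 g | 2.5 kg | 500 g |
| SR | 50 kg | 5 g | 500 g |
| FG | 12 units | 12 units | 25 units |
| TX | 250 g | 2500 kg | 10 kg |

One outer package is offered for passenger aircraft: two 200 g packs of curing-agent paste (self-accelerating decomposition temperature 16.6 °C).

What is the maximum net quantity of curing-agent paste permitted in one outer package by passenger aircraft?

5 g

Self-accelerating decomposition temperature 16.6 °C meets the Category SR criterion (Self-Reactive), so the curing-agent paste is Category SR.
The passenger aircraft limit for Category SR is 5 g.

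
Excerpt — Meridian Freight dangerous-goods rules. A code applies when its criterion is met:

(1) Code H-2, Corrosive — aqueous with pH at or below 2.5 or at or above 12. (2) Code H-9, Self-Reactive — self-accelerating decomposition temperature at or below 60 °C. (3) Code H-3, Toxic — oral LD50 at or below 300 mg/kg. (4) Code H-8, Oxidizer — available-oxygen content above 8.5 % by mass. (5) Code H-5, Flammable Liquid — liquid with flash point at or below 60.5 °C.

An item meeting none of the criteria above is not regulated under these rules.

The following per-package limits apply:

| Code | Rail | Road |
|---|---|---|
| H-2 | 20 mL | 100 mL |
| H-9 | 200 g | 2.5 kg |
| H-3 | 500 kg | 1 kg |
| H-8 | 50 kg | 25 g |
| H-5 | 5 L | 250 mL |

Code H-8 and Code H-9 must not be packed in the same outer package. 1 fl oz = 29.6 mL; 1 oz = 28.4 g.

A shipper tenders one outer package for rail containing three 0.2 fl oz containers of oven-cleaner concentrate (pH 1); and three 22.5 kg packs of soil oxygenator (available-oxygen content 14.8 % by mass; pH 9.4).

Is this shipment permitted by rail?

pH 1 meets the Code H-2 criterion (Corrosive), so the oven-cleaner concentrate is Code H-2.
The soil oxygenator has available-oxygen content 14.8 % by mass, which is > 8.5 % by mass, so it is Code H-8 (Oxidizer).
Code H-8 quantity: three 22.5 kg packs = 67.5 kg.
67.5 kg > 50 kg (rail limit, Code H-8) — over the limit.
Code H-2 quantity: three 0.2 fl oz containers = 17.76 mL.
That is within the Code H-2 rail limit of 20 mL.
The segregation rule (Code H-8 with Code H-9) does not apply to Code H-8 with Code H-2.

No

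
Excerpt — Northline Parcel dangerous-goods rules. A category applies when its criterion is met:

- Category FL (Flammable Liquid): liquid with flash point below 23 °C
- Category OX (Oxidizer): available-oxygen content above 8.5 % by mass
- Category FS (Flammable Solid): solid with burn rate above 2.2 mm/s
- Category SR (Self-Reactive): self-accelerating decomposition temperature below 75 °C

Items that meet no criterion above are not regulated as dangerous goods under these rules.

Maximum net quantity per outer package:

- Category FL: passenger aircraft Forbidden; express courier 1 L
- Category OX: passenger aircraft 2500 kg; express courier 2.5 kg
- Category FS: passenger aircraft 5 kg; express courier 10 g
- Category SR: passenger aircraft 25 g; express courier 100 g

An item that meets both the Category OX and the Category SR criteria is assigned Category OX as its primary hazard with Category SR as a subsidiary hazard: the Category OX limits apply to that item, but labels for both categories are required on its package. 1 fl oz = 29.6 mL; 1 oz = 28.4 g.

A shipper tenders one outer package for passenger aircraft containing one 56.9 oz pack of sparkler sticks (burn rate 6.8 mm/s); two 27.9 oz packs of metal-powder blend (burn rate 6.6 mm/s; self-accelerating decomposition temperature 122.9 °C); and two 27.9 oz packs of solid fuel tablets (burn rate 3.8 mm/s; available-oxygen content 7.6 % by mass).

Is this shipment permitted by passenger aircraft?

The sparkler sticks have burn rate 6.8 mm/s, which is > 2.2 mm/s, so they are Category FS (Flammable Solid).
With burn rate 6.6 mm/s (> 2.2 mm/s), the metal-powder blend falls in Category FS.
Burn rate 3.8 mm/s meets the Category FS criterion (Flammable Solid), so the solid fuel tablets are Category FS.
Category FS net quantity: (one 56.9 oz pack = 1615.96 g) + (two 27.9 oz packs = 1584.72 g) + (two 27.9 oz packs = 1584.72 g) = 4785.4 g.
4785.4 g is within the passenger aircraft limit of 5 kg for Category FS.

Yes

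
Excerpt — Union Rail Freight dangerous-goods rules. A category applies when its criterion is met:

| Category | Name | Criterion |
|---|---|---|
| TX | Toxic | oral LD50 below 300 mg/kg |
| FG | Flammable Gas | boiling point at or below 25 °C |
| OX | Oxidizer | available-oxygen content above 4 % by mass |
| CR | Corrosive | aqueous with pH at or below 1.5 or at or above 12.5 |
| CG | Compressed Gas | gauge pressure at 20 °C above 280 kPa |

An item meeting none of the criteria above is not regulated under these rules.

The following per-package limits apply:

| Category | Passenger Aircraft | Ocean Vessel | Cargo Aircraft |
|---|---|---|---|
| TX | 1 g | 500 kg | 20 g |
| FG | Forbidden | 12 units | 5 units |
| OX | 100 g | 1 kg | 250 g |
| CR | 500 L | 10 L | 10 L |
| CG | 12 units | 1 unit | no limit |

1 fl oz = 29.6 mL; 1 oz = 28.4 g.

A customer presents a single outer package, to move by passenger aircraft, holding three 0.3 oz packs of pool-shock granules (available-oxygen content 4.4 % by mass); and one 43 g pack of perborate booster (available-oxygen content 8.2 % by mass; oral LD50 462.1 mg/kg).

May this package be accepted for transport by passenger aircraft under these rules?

The pool-shock granules have available-oxygen content 4.4 % by mass, which is > 4 % by mass, so they are Category OX (Oxidizer).
Perborate booster: available-oxygen content 8.2 % by mass > 4 % by mass → Category OX (Oxidizer).
Category OX net quantity: (three 0.3 oz packs = 25.56 g) + 43 g = 68.56 g.
68.56 g ≤ 100 g (passenger aircraft limit, Category OX) — within limit.

Yes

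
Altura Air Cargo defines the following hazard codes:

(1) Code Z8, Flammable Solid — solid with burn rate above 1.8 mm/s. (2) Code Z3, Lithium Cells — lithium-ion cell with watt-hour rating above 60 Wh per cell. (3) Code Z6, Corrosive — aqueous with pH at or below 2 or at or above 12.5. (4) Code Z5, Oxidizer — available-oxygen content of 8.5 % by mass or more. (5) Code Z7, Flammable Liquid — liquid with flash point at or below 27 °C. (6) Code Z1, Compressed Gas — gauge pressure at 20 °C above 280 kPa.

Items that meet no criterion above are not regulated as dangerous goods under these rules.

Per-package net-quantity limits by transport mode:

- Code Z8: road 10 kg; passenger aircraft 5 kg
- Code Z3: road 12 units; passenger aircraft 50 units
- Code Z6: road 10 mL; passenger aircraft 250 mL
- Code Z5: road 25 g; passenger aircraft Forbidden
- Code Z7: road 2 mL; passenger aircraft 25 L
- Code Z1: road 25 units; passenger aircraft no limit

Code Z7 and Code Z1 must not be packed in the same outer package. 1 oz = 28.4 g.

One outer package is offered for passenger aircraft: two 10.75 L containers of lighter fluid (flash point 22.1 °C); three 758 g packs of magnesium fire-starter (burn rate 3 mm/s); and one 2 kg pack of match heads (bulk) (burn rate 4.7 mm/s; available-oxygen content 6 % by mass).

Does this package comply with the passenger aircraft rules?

Yes

Lighter fluid: flash point 22.1 °C ≤ 27 °C → Code Z7 (Flammable Liquid).
Magnesium fire-starter: burn rate 3 mm/s > 1.8 mm/s → Code Z8 (Flammable Solid).
Burn rate 4.7 mm/s meets the Code Z8 criterion (Flammable Solid), so the match heads (bulk) are Code Z8.
Total Code Z8: (three 758 g packs = 2.274 kg) + 2 kg = 4.274 kg.
4.274 kg ≤ 5 kg (passenger aircraft limit, Code Z8) — within limit.
Code Z7 quantity: two 10.75 L containers = 21.5 L.
21.5 L is within the passenger aircraft limit of 25 L for Code Z7.
The segregation rule (Code Z7 with Code Z1) does not apply to Code Z8 with Code Z7.
Every hazard code is within its passenger aircraft limit and no segregation rule is violated.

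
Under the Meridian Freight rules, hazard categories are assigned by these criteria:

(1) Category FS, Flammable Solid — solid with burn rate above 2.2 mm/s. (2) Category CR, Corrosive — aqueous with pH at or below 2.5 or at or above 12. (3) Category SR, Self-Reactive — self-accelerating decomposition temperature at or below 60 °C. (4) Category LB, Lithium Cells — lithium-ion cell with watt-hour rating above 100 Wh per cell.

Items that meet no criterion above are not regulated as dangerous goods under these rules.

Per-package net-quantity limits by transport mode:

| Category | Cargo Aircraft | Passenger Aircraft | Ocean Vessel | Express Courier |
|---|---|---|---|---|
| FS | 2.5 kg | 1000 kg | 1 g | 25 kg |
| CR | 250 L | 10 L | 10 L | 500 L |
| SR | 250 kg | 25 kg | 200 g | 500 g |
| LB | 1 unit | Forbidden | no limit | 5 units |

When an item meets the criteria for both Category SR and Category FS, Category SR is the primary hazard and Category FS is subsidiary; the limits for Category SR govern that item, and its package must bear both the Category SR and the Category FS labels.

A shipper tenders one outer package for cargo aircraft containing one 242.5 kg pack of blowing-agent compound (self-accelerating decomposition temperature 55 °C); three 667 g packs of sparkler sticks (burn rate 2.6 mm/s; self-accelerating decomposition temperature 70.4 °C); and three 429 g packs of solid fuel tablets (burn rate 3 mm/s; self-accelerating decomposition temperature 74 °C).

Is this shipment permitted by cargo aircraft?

Self-accelerating decomposition temperature 55 °C meets the Category SR criterion (Self-Reactive), so the blowing-agent compound is Category SR.
Sparkler sticks: burn rate 2.6 mm/s > 2.2 mm/s → Category FS (Flammable Solid).
With burn rate 3 mm/s (> 2.2 mm/s), the solid fuel tablets fall in Category FS.
Total Category FS: (three 667 g packs = 2.001 kg) + (three 429 g packs = 1.287 kg) = 3.288 kg.
That exceeds the Category FS cargo aircraft limit of 2.5 kg.
Category SR quantity: 242.5 kg.
That is within the Category SR cargo aircraft limit of 250 kg.

No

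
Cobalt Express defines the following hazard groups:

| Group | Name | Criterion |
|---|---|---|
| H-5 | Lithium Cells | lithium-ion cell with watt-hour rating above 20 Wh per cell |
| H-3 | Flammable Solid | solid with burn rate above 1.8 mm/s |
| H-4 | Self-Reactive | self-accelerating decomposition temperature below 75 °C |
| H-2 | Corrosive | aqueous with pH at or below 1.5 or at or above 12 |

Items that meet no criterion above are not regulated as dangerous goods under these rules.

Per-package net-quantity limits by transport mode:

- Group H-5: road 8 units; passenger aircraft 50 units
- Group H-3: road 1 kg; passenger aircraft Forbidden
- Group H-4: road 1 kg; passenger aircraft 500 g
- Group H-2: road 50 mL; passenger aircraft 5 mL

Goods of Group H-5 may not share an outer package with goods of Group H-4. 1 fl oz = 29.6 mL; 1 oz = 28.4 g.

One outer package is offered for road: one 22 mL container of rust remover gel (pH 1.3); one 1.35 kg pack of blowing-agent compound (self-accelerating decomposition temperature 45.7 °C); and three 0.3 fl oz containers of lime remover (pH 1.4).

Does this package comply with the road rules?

pH 1.3 meets the Group H-2 criterion (Corrosive), so the rust remover gel is Group H-2.
Blowing-agent compound: self-accelerating decomposition temperature 45.7 °C < 75 °C → Group H-4 (Self-Reactive).
With pH 1.4 (≤ 1.5), the lime remover falls in Group H-2.
Group H-2 net quantity: 22 mL + (three 0.3 fl oz containers = 26.64 mL) = 48.64 mL.
48.64 mL ≤ 50 mL (road limit, Group H-2) — within limit.
Group H-4 quantity: 1.35 kg.
That exceeds the Group H-4 road limit of 1 kg.
The segregation rule (Group H-5 with Group H-4) does not apply to Group H-2 with Group H-4.

No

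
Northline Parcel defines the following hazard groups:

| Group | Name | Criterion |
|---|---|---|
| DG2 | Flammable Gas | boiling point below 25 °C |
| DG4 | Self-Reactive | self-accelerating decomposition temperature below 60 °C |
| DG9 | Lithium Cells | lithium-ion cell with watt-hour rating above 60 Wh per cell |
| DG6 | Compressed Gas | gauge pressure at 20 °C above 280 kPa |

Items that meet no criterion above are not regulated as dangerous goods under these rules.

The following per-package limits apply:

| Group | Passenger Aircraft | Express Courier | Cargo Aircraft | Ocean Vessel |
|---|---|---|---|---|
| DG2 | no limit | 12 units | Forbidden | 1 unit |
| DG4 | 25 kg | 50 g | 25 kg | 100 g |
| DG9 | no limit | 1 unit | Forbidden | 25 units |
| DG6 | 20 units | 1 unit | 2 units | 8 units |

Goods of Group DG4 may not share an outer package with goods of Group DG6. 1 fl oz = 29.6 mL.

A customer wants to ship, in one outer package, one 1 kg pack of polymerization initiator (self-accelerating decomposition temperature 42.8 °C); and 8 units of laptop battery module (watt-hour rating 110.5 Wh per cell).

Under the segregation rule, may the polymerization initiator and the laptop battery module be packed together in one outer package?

Polymerization initiator: self-accelerating decomposition temperature 42.8 °C < 60 °C → Group DG4 (Self-Reactive).
Laptop battery module: watt-hour rating 110.5 Wh per cell > 60 Wh per cell → Group DG9 (Lithium Cells).
No segregation rule bars Group DG4 with Group DG9.

Yes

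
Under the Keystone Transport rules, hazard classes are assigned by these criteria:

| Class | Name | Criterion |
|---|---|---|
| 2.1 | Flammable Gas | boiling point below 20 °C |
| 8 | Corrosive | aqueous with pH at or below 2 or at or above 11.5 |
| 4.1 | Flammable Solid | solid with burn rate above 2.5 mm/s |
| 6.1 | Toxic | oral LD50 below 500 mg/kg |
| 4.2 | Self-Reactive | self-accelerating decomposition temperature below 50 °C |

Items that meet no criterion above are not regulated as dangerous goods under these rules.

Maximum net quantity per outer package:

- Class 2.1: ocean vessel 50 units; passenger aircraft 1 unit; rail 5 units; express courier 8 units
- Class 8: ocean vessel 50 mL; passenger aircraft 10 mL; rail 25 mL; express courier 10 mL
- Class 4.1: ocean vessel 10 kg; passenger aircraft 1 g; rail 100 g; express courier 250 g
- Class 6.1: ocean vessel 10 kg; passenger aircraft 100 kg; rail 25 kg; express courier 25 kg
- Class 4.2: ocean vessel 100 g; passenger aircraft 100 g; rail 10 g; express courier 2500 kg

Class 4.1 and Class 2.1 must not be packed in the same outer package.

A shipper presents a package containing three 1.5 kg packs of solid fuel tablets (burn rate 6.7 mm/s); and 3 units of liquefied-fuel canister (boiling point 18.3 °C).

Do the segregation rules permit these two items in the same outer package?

No

With burn rate 6.7 mm/s (> 2.5 mm/s), the solid fuel tablets fall in Class 4.1.
Liquefied-fuel canister: boiling point 18.3 °C < 20 °C → Class 2.1 (Flammable Gas).
Class 4.1 and Class 2.1 may not share an outer package.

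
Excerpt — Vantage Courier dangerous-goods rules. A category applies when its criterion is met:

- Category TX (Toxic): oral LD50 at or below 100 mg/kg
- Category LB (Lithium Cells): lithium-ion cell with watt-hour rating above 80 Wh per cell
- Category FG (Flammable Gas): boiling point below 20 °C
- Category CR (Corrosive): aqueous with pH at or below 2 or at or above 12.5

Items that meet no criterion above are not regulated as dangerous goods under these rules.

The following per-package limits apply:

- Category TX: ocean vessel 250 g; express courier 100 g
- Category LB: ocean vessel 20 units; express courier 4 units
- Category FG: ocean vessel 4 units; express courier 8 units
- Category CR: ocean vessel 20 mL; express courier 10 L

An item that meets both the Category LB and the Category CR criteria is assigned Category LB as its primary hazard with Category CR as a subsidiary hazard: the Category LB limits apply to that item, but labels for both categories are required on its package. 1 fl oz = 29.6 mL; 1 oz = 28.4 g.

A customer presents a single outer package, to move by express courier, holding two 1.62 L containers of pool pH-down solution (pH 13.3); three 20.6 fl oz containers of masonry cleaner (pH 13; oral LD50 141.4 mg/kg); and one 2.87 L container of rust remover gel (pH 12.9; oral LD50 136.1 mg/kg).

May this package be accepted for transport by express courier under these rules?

Yes

With pH 13.3 (≥ 12.5), the pool pH-down solution falls in Category CR.
Masonry cleaner: pH 13 ≥ 12.5 → Category CR (Corrosive).
Rust remover gel: pH 12.9 ≥ 12.5 → Category CR (Corrosive).
Category CR net quantity: (two 1.62 L containers = 3.24 L) + (three 20.6 fl oz containers = 1829.28 mL) + 2.87 L = 7939.28 mL.
7939.28 mL is within the express courier limit of 10 L for Category CR.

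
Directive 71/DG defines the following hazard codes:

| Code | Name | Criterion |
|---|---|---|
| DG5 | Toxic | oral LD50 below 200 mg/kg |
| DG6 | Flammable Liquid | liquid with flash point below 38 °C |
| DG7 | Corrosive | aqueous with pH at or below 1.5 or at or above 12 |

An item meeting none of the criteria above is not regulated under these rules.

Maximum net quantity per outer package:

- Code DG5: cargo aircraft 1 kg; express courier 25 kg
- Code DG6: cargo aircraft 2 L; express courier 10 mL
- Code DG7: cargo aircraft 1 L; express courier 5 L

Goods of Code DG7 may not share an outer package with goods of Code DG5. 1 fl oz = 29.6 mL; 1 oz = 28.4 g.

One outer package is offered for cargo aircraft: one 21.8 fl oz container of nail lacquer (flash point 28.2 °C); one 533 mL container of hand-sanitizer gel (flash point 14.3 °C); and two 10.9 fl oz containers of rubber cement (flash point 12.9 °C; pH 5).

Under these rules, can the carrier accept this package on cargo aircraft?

Yes

Flash point 28.2 °C meets the Code DG6 criterion (Flammable Liquid), so the nail lacquer is Code DG6.
With flash point 14.3 °C (< 38 °C), the hand-sanitizer gel falls in Code DG6.
The rubber cement has flash point 12.9 °C, which is < 38 °C, so it is Code DG6 (Flammable Liquid).
Code DG6 net quantity: (one 21.8 fl oz container = 645.28 mL) + 533 mL + (two 10.9 fl oz containers = 645.28 mL) = 1823.56 mL.
That is within the Code DG6 cargo aircraft limit of 2 L.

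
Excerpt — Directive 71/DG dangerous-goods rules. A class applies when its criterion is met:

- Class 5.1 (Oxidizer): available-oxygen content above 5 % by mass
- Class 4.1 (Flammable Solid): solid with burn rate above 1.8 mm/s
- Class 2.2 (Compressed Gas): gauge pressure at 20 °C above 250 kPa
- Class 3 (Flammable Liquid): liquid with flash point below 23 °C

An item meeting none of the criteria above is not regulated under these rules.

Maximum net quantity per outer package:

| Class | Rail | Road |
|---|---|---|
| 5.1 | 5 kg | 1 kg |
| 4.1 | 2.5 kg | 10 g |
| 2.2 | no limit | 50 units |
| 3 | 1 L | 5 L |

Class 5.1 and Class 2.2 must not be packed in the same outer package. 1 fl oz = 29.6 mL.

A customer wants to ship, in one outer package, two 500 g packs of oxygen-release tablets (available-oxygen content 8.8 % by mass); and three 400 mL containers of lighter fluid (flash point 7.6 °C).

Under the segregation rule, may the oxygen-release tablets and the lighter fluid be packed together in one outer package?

Available-oxygen content 8.8 % by mass meets the Class 5.1 criterion (Oxidizer), so the oxygen-release tablets are Class 5.1.
Lighter fluid: flash point 7.6 °C < 23 °C → Class 3 (Flammable Liquid).
No segregation rule bars Class 5.1 with Class 3.

Yes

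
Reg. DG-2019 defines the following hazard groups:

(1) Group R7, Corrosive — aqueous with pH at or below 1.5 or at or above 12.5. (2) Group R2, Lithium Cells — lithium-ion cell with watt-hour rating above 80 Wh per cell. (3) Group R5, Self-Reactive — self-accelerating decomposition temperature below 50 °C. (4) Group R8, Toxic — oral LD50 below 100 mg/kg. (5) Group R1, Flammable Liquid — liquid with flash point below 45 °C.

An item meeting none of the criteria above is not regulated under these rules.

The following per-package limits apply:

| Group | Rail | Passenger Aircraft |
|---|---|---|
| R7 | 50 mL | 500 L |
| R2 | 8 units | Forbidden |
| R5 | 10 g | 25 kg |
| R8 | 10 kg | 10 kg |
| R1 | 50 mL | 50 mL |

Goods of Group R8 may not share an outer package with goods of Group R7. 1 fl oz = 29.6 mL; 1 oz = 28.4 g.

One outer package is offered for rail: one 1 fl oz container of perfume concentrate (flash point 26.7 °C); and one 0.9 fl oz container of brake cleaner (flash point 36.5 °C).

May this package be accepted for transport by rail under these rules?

Perfume concentrate: flash point 26.7 °C < 45 °C → Group R1 (Flammable Liquid).
Brake cleaner: flash point 36.5 °C < 45 °C → Group R1 (Flammable Liquid).
Total Group R1: (one 1 fl oz container = 29.6 mL) + (one 0.9 fl oz container = 26.64 mL) = 56.24 mL.
56.24 mL exceeds the rail limit of 50 mL for Group R1.

No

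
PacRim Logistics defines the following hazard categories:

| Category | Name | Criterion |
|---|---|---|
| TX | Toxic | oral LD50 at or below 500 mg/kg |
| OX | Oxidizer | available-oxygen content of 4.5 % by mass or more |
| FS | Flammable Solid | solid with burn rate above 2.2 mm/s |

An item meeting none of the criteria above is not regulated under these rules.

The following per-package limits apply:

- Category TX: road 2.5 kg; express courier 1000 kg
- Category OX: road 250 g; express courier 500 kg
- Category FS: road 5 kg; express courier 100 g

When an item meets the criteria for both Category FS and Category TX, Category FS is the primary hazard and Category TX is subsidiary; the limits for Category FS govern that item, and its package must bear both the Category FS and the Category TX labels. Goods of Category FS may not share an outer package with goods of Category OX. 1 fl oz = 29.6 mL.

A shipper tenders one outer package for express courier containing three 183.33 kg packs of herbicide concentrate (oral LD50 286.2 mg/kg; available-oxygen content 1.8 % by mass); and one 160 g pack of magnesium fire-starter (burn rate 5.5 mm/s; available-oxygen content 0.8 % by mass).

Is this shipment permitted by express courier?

Herbicide concentrate: oral LD50 286.2 mg/kg ≤ 500 mg/kg → Category TX (Toxic).
The magnesium fire-starter has burn rate 5.5 mm/s, which is > 2.2 mm/s, so it is Category FS (Flammable Solid).
Category TX quantity: three 183.33 kg packs = 549.99 kg.
That is within the Category TX express courier limit of 1000 kg.
Category FS quantity: 160 g.
160 g > 100 g (express courier limit, Category FS) — over the limit.
The segregation rule (Category FS with Category OX) does not apply to Category TX with Category FS.

No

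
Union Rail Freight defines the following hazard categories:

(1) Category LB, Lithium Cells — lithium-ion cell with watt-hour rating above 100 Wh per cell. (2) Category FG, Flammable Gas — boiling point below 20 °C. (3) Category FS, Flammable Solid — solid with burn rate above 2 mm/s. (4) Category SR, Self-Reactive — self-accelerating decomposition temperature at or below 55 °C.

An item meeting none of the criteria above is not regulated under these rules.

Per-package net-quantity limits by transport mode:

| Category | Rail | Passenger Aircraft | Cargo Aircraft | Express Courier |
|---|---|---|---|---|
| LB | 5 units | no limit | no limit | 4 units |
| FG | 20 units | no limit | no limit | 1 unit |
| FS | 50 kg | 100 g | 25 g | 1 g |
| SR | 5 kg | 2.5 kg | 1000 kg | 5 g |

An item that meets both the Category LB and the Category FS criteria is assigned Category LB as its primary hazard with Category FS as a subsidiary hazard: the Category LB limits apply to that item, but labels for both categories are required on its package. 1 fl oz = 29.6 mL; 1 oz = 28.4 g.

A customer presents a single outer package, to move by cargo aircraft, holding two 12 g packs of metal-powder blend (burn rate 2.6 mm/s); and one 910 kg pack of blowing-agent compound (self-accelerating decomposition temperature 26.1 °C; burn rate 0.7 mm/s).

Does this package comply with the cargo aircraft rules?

The metal-powder blend has burn rate 2.6 mm/s, which is > 2 mm/s, so it is Category FS (Flammable Solid).
Self-accelerating decomposition temperature 26.1 °C meets the Category SR criterion (Self-Reactive), so the blowing-agent compound is Category SR.
Category SR quantity: 910 kg.
910 kg is within the cargo aircraft limit of 1000 kg for Category SR.
Category FS quantity: two 12 g packs = 24 g.
24 g is within the cargo aircraft limit of 25 g for Category FS.
Every hazard category is within its cargo aircraft limit and no segregation rule is violated.

Yes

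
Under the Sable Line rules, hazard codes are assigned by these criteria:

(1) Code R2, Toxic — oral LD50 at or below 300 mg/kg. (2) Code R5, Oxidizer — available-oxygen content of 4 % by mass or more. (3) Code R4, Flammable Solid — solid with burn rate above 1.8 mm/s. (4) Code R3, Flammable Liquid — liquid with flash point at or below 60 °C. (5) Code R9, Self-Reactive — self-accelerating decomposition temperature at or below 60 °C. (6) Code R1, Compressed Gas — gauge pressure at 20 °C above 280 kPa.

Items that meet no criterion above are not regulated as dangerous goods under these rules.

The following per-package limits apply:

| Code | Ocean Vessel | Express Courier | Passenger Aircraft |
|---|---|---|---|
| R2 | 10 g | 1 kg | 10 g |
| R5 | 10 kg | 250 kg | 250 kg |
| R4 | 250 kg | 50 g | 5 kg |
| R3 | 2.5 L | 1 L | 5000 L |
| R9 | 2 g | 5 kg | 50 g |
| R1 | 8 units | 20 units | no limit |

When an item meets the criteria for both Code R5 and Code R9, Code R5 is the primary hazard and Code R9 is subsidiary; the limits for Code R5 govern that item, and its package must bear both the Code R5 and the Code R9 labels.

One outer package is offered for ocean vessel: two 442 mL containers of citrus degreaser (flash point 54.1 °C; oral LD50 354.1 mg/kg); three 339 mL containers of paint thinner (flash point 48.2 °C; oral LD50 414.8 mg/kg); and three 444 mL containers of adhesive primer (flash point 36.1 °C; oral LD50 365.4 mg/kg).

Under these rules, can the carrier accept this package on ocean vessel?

No

Citrus degreaser: flash point 54.1 °C ≤ 60 °C → Code R3 (Flammable Liquid).
The paint thinner has flash point 48.2 °C, which is ≤ 60 °C, so it is Code R3 (Flammable Liquid).
With flash point 36.1 °C (≤ 60 °C), the adhesive primer falls in Code R3.
Total Code R3: (two 442 mL containers = 884 mL) + (three 339 mL containers = 1.017 L) + (three 444 mL containers = 1.332 L) = 3.233 L.
3.233 L exceeds the ocean vessel limit of 2.5 L for Code R3.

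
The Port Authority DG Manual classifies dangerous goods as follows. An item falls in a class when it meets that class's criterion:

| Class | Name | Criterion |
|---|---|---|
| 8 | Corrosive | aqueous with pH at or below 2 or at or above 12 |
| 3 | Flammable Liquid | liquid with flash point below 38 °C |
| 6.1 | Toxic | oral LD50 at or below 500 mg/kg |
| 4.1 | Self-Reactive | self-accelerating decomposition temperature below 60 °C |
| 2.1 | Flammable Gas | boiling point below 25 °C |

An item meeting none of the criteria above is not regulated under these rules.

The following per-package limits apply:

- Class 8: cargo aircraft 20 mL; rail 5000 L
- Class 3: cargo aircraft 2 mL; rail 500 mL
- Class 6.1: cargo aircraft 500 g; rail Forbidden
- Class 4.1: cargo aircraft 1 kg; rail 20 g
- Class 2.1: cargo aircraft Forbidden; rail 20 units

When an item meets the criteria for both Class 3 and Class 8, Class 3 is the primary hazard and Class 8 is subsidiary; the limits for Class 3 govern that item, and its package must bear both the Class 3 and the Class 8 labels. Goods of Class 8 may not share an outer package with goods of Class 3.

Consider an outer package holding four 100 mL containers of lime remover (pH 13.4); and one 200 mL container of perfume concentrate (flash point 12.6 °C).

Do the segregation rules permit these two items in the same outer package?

pH 13.4 meets the Class 8 criterion (Corrosive), so the lime remover is Class 8.
The perfume concentrate has flash point 12.6 °C, which is < 38 °C, so it is Class 3 (Flammable Liquid).
Class 8 and Class 3 may not share an outer package.

No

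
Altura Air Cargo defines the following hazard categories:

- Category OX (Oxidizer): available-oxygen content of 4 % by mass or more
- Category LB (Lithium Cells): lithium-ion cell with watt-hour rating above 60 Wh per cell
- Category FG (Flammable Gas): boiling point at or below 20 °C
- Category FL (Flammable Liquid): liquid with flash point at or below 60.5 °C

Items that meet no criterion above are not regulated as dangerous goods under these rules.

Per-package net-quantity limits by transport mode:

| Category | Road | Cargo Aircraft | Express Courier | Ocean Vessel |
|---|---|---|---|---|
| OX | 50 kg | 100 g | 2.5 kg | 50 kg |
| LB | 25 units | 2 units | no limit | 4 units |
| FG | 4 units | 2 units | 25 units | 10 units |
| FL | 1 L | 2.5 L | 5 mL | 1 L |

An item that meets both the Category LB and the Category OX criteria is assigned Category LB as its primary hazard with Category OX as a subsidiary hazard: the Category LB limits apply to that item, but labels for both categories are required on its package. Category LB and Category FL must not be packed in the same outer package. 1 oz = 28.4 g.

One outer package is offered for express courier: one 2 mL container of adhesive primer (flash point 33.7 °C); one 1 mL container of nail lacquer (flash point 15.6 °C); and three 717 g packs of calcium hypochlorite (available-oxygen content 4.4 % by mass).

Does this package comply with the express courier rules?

Flash point 33.7 °C meets the Category FL criterion (Flammable Liquid), so the adhesive primer is Category FL.
The nail lacquer has flash point 15.6 °C, which is ≤ 60.5 °C, so it is Category FL (Flammable Liquid).
The calcium hypochlorite has available-oxygen content 4.4 % by mass, which is ≥ 4 % by mass, so it is Category OX (Oxidizer).
Category OX quantity: three 717 g packs = 2.151 kg.
2.151 kg ≤ 2.5 kg (express courier limit, Category OX) — within limit.
Category FL net quantity: 2 mL + 1 mL = 3 mL.
3 mL is within the express courier limit of 5 mL for Category FL.
The segregation rule (Category LB with Category FL) does not apply to Category OX with Category FL.
Every hazard category is within its express courier limit and no segregation rule is violated.

Yes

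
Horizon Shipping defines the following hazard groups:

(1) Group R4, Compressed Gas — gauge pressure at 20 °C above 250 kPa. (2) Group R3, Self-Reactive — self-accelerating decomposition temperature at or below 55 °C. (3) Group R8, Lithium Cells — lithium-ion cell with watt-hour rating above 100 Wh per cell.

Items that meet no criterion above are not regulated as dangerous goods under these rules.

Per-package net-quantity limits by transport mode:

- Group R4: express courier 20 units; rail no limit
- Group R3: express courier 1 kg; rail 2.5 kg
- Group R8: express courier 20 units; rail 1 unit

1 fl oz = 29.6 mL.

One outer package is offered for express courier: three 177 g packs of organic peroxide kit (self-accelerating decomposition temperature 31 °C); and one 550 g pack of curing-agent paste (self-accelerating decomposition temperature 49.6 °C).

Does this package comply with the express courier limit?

No

Organic peroxide kit: self-accelerating decomposition temperature 31 °C ≤ 55 °C → Group R3 (Self-Reactive).
Self-accelerating decomposition temperature 49.6 °C meets the Group R3 criterion (Self-Reactive), so the curing-agent paste is Group R3.
Total Group R3: (three 177 g packs = 531 g) + 550 g = 1.081 kg.
1.081 kg exceeds the express courier limit of 1 kg for Group R3.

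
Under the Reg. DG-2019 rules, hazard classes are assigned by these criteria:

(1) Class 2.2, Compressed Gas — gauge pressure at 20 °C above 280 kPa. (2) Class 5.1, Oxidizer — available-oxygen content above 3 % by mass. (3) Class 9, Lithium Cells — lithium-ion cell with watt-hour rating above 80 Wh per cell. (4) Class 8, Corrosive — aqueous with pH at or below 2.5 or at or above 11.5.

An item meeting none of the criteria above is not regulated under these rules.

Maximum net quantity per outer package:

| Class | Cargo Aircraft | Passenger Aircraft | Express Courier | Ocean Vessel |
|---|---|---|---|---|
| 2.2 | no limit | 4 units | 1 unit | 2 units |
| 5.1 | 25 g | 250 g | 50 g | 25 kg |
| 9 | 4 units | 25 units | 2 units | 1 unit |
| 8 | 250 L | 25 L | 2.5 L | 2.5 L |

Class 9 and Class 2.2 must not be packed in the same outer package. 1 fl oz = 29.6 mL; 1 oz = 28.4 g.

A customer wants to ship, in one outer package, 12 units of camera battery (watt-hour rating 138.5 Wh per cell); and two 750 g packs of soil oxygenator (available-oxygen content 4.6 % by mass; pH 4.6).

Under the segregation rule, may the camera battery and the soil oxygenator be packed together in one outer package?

Camera battery: watt-hour rating 138.5 Wh per cell > 80 Wh per cell → Class 9 (Lithium Cells).
The soil oxygenator has available-oxygen content 4.6 % by mass, which is > 3 % by mass, so it is Class 5.1 (Oxidizer).
No segregation rule bars Class 9 with Class 5.1.

Yes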